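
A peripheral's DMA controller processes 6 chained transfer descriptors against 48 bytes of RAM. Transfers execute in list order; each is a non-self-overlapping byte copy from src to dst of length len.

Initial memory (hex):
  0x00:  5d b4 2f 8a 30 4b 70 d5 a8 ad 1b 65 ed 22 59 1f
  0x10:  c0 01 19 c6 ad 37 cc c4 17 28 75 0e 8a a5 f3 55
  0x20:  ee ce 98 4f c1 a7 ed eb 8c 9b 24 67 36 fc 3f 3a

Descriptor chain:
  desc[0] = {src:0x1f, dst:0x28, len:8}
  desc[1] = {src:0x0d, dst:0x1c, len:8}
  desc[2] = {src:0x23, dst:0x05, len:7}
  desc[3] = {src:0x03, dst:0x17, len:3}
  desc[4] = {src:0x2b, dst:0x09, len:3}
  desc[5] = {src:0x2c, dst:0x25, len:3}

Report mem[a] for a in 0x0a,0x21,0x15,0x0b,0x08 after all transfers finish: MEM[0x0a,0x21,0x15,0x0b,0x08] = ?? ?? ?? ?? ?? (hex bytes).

  after D0: wrote 8B at 0x28 = 55eece984fc1a7ed
  after D1: wrote 8B at 0x1c = 22591fc00119c6ad
  after D2: wrote 7B at 0x05 = adc1a7edeb55ee
  after D3: wrote 3B at 0x17 = 8a30ad
  after D4: wrote 3B at 0x09 = 984fc1
  after D5: wrote 3B at 0x25 = 4fc1a7
query mem[0x0a]=0x4f, mem[0x21]=0x19, mem[0x15]=0x37, mem[0x0b]=0xc1, mem[0x08]=0xed

MEM[0x0a,0x21,0x15,0x0b,0x08] = 4f 19 37 c1 ed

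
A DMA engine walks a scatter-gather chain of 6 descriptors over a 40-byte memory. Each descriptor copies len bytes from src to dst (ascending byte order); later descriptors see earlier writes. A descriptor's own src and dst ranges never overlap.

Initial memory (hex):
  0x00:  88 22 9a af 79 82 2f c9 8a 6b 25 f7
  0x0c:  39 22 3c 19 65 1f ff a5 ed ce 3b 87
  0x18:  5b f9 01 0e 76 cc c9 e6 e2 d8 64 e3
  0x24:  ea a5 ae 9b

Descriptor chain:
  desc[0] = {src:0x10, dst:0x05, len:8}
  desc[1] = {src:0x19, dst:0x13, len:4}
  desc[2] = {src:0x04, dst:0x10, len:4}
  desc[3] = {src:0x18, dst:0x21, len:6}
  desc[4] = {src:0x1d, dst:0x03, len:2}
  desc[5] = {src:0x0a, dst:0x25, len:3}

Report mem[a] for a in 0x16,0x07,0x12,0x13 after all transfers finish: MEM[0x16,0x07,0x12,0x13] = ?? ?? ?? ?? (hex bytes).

MEM[0x16,0x07,0x12,0x13] = 76 ff 1f ff

[0] 0x10->0x05 len=8 : 65 1f ff a5 ed ce 3b 87
[1] 0x19->0x13 len=4 : f9 01 0e 76
[2] 0x04->0x10 len=4 : 79 65 1f ff
[3] 0x18->0x21 len=6 : 5b f9 01 0e 76 cc
[4] 0x1d->0x03 len=2 : cc c9
[5] 0x0a->0x25 len=3 : ce 3b 87
query mem[0x16]=0x76, mem[0x07]=0xff, mem[0x12]=0x1f, mem[0x13]=0xff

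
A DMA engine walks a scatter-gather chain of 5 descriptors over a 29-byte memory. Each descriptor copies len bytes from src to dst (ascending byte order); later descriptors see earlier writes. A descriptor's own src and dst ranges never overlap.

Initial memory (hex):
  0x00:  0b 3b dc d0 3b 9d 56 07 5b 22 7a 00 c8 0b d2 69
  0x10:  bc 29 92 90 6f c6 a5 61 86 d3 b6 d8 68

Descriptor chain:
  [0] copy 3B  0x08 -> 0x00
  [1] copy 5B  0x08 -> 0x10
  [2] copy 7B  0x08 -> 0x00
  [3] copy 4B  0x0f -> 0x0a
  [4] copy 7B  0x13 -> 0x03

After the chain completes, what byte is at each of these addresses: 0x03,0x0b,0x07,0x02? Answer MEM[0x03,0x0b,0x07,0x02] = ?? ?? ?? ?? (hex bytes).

MEM[0x03,0x0b,0x07,0x02] = 00 5b 61 7a

#0 dst[0x00+3] := {0x5b,0x22,0x7a}
#1 dst[0x10+5] := {0x5b,0x22,0x7a,0x00,0xc8}
#2 dst[0x00+7] := {0x5b,0x22,0x7a,0x00,0xc8,0x0b,0xd2}
#3 dst[0x0a+4] := {0x69,0x5b,0x22,0x7a}
#4 dst[0x03+7] := {0x00,0xc8,0xc6,0xa5,0x61,0x86,0xd3}
query mem[0x03]=0x00, mem[0x0b]=0x5b, mem[0x07]=0x61, mem[0x02]=0x7a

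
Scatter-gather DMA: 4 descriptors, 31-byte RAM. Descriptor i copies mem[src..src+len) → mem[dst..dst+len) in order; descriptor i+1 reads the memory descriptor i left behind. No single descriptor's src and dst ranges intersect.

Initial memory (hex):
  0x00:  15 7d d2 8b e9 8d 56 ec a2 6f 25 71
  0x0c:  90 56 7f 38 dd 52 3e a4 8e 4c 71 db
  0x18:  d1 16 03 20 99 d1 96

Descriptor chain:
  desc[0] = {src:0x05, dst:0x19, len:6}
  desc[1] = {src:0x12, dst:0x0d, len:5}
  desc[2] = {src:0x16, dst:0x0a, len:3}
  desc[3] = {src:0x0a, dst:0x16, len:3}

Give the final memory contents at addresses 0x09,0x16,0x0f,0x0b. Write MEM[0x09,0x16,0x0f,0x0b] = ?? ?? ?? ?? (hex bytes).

MEM[0x09,0x16,0x0f,0x0b] = 6f 71 8e db

[0] 0x05->0x19 len=6 : 8d 56 ec a2 6f 25
[1] 0x12->0x0d len=5 : 3e a4 8e 4c 71
[2] 0x16->0x0a len=3 : 71 db d1
[3] 0x0a->0x16 len=3 : 71 db d1
query mem[0x09]=0x6f, mem[0x16]=0x71, mem[0x0f]=0x8e, mem[0x0b]=0xdb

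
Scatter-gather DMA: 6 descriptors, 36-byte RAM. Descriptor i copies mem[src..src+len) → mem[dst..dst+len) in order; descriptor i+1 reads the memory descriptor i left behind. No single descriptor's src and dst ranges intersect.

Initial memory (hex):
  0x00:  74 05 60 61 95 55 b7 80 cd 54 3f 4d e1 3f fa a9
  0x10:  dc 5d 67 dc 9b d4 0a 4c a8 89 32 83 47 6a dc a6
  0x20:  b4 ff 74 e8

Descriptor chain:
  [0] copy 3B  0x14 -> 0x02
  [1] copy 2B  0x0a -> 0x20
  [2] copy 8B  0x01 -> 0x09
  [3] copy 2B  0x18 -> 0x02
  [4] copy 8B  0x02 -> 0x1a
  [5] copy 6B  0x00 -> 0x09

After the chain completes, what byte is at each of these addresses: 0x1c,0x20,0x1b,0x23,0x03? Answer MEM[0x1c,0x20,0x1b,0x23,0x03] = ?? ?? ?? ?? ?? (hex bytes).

D0: mem[0x02..0x04] <- [9b d4 0a]
D1: mem[0x20..0x21] <- [3f 4d]
D2: mem[0x09..0x10] <- [05 9b d4 0a 55 b7 80 cd]
D3: mem[0x02..0x03] <- [a8 89]
D4: mem[0x1a..0x21] <- [a8 89 0a 55 b7 80 cd 05]
D5: mem[0x09..0x0e] <- [74 05 a8 89 0a 55]
query mem[0x1c]=0x0a, mem[0x20]=0xcd, mem[0x1b]=0x89, mem[0x23]=0xe8, mem[0x03]=0x89

MEM[0x1c,0x20,0x1b,0x23,0x03] = 0a cd 89 e8 89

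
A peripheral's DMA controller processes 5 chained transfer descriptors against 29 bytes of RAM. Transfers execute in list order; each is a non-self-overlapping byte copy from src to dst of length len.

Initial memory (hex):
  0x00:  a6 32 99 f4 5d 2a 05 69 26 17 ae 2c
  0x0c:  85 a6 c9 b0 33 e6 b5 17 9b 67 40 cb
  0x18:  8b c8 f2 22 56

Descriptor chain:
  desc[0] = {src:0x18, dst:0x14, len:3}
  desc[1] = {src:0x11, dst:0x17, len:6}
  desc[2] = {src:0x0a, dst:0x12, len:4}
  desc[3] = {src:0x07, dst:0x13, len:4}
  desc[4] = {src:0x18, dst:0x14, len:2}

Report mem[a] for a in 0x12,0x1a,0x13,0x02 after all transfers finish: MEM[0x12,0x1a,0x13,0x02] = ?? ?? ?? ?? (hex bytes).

#0 dst[0x14+3] := {0x8b,0xc8,0xf2}
#1 dst[0x17+6] := {0xe6,0xb5,0x17,0x8b,0xc8,0xf2}
#2 dst[0x12+4] := {0xae,0x2c,0x85,0xa6}
#3 dst[0x13+4] := {0x69,0x26,0x17,0xae}
#4 dst[0x14+2] := {0xb5,0x17}
query mem[0x12]=0xae, mem[0x1a]=0x8b, mem[0x13]=0x69, mem[0x02]=0x99

MEM[0x12,0x1a,0x13,0x02] = ae 8b 69 99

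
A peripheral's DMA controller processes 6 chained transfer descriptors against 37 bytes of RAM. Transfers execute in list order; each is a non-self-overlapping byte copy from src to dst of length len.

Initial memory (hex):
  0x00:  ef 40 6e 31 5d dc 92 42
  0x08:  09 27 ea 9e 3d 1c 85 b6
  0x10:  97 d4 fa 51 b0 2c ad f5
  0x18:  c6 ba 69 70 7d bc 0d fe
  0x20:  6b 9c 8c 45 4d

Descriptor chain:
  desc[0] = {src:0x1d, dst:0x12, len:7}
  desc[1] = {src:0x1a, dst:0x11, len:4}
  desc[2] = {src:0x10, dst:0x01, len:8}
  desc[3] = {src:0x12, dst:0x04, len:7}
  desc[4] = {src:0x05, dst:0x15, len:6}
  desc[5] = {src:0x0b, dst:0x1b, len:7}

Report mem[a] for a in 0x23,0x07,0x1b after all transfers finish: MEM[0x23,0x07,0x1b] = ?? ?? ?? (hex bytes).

#0 dst[0x12+7] := {0xbc,0x0d,0xfe,0x6b,0x9c,0x8c,0x45}
#1 dst[0x11+4] := {0x69,0x70,0x7d,0xbc}
#2 dst[0x01+8] := {0x97,0x69,0x70,0x7d,0xbc,0x6b,0x9c,0x8c}
#3 dst[0x04+7] := {0x70,0x7d,0xbc,0x6b,0x9c,0x8c,0x45}
#4 dst[0x15+6] := {0x7d,0xbc,0x6b,0x9c,0x8c,0x45}
#5 dst[0x1b+7] := {0x9e,0x3d,0x1c,0x85,0xb6,0x97,0x69}
query mem[0x23]=0x45, mem[0x07]=0x6b, mem[0x1b]=0x9e

MEM[0x23,0x07,0x1b] = 45 6b 9e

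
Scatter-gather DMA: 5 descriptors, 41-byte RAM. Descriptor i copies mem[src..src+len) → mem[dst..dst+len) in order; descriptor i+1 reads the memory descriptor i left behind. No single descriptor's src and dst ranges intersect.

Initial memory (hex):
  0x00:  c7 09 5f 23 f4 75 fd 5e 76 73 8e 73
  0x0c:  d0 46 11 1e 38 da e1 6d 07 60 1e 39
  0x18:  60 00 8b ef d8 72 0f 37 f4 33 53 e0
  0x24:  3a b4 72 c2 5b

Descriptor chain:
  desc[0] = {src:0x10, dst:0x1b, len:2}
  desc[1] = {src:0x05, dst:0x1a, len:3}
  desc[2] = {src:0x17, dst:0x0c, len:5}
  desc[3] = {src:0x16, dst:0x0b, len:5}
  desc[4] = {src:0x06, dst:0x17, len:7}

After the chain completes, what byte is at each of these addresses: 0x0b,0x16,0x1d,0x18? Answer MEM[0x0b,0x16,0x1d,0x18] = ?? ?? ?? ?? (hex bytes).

MEM[0x0b,0x16,0x1d,0x18] = 1e 1e 39 5e

D0: mem[0x1b..0x1c] <- [38 da]
D1: mem[0x1a..0x1c] <- [75 fd 5e]
D2: mem[0x0c..0x10] <- [39 60 00 75 fd]
D3: mem[0x0b..0x0f] <- [1e 39 60 00 75]
D4: mem[0x17..0x1d] <- [fd 5e 76 73 8e 1e 39]
query mem[0x0b]=0x1e, mem[0x16]=0x1e, mem[0x1d]=0x39, mem[0x18]=0x5e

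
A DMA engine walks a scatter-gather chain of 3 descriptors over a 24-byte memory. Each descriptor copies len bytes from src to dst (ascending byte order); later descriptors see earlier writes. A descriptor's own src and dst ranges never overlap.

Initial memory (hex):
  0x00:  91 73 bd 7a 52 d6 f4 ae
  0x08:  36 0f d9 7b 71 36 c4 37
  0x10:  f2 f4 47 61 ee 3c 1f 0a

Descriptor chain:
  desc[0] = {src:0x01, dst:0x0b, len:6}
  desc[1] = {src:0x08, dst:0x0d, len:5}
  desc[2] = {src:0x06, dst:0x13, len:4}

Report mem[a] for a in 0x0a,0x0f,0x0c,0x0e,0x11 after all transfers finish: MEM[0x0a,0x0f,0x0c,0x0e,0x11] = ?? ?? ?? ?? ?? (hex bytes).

MEM[0x0a,0x0f,0x0c,0x0e,0x11] = d9 d9 bd 0f bd

D0: mem[0x0b..0x10] <- [73 bd 7a 52 d6 f4]
D1: mem[0x0d..0x11] <- [36 0f d9 73 bd]
D2: mem[0x13..0x16] <- [f4 ae 36 0f]
query mem[0x0a]=0xd9, mem[0x0f]=0xd9, mem[0x0c]=0xbd, mem[0x0e]=0x0f, mem[0x11]=0xbd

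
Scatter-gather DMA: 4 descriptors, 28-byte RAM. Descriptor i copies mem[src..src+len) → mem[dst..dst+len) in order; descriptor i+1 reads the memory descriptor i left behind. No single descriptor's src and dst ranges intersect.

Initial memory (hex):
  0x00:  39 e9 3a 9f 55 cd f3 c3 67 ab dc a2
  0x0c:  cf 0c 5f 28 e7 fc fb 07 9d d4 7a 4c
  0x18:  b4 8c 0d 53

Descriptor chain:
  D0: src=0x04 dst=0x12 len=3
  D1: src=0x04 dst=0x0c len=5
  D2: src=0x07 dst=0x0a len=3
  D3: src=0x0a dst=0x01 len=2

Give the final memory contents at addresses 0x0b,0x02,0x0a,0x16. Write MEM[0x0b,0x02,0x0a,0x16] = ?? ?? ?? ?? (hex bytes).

MEM[0x0b,0x02,0x0a,0x16] = 67 67 c3 7a

D0: mem[0x12..0x14] <- [55 cd f3]
D1: mem[0x0c..0x10] <- [55 cd f3 c3 67]
D2: mem[0x0a..0x0c] <- [c3 67 ab]
D3: mem[0x01..0x02] <- [c3 67]
query mem[0x0b]=0x67, mem[0x02]=0x67, mem[0x0a]=0xc3, mem[0x16]=0x7a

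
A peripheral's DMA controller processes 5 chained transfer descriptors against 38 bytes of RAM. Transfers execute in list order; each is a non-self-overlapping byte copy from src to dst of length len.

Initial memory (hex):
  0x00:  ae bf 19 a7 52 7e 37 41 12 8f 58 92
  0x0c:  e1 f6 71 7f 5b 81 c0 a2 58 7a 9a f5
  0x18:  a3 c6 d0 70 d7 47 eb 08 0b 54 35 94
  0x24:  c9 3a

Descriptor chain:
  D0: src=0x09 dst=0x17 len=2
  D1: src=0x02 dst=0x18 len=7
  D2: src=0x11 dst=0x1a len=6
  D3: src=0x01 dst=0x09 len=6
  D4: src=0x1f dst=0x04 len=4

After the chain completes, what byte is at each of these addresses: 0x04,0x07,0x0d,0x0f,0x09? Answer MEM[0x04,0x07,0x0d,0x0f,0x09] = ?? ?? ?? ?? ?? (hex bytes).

D0: mem[0x17..0x18] <- [8f 58]
D1: mem[0x18..0x1e] <- [19 a7 52 7e 37 41 12]
D2: mem[0x1a..0x1f] <- [81 c0 a2 58 7a 9a]
D3: mem[0x09..0x0e] <- [bf 19 a7 52 7e 37]
D4: mem[0x04..0x07] <- [9a 0b 54 35]
query mem[0x04]=0x9a, mem[0x07]=0x35, mem[0x0d]=0x7e, mem[0x0f]=0x7f, mem[0x09]=0xbf

MEM[0x04,0x07,0x0d,0x0f,0x09] = 9a 35 7e 7f bf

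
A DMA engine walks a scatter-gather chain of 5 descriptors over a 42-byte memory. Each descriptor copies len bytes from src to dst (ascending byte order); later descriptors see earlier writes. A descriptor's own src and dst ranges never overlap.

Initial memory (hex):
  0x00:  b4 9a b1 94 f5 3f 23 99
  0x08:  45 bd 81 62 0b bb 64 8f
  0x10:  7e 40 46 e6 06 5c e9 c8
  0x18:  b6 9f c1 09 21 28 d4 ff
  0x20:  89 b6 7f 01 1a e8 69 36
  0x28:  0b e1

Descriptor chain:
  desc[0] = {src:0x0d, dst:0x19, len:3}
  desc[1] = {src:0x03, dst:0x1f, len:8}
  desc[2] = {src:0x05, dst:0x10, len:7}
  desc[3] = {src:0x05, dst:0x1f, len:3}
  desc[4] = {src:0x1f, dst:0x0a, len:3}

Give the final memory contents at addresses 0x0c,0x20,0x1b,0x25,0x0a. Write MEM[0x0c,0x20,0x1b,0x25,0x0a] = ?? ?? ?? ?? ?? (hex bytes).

D0: mem[0x19..0x1b] <- [bb 64 8f]
D1: mem[0x1f..0x26] <- [94 f5 3f 23 99 45 bd 81]
D2: mem[0x10..0x16] <- [3f 23 99 45 bd 81 62]
D3: mem[0x1f..0x21] <- [3f 23 99]
D4: mem[0x0a..0x0c] <- [3f 23 99]
query mem[0x0c]=0x99, mem[0x20]=0x23, mem[0x1b]=0x8f, mem[0x25]=0xbd, mem[0x0a]=0x3f

MEM[0x0c,0x20,0x1b,0x25,0x0a] = 99 23 8f bd 3f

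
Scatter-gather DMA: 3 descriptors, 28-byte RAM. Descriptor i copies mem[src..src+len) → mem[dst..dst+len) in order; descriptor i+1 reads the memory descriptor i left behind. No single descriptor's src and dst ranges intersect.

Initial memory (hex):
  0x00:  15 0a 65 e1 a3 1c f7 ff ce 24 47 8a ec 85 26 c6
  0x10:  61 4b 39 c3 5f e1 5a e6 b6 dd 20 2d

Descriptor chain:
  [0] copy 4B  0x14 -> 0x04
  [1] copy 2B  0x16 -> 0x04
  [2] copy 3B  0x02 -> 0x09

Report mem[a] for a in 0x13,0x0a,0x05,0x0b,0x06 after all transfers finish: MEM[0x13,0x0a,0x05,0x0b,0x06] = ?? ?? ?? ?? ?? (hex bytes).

#0 dst[0x04+4] := {0x5f,0xe1,0x5a,0xe6}
#1 dst[0x04+2] := {0x5a,0xe6}
#2 dst[0x09+3] := {0x65,0xe1,0x5a}
query mem[0x13]=0xc3, mem[0x0a]=0xe1, mem[0x05]=0xe6, mem[0x0b]=0x5a, mem[0x06]=0x5a

MEM[0x13,0x0a,0x05,0x0b,0x06] = c3 e1 e6 5a 5a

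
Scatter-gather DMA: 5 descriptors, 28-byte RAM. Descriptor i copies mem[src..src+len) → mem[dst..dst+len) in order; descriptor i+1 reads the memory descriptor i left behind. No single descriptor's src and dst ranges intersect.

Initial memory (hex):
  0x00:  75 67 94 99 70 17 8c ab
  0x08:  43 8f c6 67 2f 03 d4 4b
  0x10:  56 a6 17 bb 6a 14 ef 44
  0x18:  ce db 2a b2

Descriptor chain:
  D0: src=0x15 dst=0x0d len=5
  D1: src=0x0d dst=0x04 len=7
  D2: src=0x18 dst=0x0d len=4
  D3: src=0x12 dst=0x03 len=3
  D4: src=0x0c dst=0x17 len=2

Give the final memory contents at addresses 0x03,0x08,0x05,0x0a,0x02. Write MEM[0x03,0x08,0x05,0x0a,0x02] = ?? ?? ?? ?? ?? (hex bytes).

MEM[0x03,0x08,0x05,0x0a,0x02] = 17 db 6a bb 94

[0] 0x15->0x0d len=5 : 14 ef 44 ce db
[1] 0x0d->0x04 len=7 : 14 ef 44 ce db 17 bb
[2] 0x18->0x0d len=4 : ce db 2a b2
[3] 0x12->0x03 len=3 : 17 bb 6a
[4] 0x0c->0x17 len=2 : 2f ce
query mem[0x03]=0x17, mem[0x08]=0xdb, mem[0x05]=0x6a, mem[0x0a]=0xbb, mem[0x02]=0x94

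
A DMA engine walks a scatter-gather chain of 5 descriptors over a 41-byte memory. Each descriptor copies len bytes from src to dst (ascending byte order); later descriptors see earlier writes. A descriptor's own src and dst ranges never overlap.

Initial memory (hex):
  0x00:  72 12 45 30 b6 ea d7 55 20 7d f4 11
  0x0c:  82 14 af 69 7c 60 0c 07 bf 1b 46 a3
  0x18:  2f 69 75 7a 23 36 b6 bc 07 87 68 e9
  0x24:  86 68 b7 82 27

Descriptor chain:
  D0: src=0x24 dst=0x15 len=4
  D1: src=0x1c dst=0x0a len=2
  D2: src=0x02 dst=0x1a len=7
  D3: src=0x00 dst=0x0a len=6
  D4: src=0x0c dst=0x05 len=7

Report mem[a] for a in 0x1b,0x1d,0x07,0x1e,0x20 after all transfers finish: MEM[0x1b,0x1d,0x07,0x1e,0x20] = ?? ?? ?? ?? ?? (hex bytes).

#0 dst[0x15+4] := {0x86,0x68,0xb7,0x82}
#1 dst[0x0a+2] := {0x23,0x36}
#2 dst[0x1a+7] := {0x45,0x30,0xb6,0xea,0xd7,0x55,0x20}
#3 dst[0x0a+6] := {0x72,0x12,0x45,0x30,0xb6,0xea}
#4 dst[0x05+7] := {0x45,0x30,0xb6,0xea,0x7c,0x60,0x0c}
query mem[0x1b]=0x30, mem[0x1d]=0xea, mem[0x07]=0xb6, mem[0x1e]=0xd7, mem[0x20]=0x20

MEM[0x1b,0x1d,0x07,0x1e,0x20] = 30 ea b6 d7 20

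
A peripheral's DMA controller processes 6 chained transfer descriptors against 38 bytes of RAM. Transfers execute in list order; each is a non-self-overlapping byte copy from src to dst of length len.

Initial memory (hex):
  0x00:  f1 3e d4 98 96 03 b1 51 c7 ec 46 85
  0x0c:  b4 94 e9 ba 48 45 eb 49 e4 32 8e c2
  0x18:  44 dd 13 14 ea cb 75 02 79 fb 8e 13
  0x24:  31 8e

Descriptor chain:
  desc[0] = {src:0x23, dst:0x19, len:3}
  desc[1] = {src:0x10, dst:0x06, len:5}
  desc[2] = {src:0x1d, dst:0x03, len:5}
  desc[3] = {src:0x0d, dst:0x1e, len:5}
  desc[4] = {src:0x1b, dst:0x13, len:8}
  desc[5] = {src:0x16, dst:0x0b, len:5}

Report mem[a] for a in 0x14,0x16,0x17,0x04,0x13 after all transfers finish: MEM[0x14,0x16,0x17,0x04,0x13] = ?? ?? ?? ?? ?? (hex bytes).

MEM[0x14,0x16,0x17,0x04,0x13] = ea 94 e9 75 8e

  after D0: wrote 3B at 0x19 = 13318e
  after D1: wrote 5B at 0x06 = 4845eb49e4
  after D2: wrote 5B at 0x03 = cb750279fb
  after D3: wrote 5B at 0x1e = 94e9ba4845
  after D4: wrote 8B at 0x13 = 8eeacb94e9ba4845
  after D5: wrote 5B at 0x0b = 94e9ba4845
query mem[0x14]=0xea, mem[0x16]=0x94, mem[0x17]=0xe9, mem[0x04]=0x75, mem[0x13]=0x8e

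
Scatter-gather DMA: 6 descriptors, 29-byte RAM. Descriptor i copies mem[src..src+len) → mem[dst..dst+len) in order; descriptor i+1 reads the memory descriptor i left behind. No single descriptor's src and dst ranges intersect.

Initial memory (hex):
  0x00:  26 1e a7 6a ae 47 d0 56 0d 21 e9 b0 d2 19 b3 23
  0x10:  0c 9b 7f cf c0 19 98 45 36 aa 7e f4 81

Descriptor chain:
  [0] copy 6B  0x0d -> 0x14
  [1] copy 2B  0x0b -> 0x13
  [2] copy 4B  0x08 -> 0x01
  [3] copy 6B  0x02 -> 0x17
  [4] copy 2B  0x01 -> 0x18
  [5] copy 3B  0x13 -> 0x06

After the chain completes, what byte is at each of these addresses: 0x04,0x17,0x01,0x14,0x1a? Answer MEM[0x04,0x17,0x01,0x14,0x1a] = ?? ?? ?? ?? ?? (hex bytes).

MEM[0x04,0x17,0x01,0x14,0x1a] = b0 21 0d d2 47

  after D0: wrote 6B at 0x14 = 19b3230c9b7f
  after D1: wrote 2B at 0x13 = b0d2
  after D2: wrote 4B at 0x01 = 0d21e9b0
  after D3: wrote 6B at 0x17 = 21e9b047d056
  after D4: wrote 2B at 0x18 = 0d21
  after D5: wrote 3B at 0x06 = b0d2b3
query mem[0x04]=0xb0, mem[0x17]=0x21, mem[0x01]=0x0d, mem[0x14]=0xd2, mem[0x1a]=0x47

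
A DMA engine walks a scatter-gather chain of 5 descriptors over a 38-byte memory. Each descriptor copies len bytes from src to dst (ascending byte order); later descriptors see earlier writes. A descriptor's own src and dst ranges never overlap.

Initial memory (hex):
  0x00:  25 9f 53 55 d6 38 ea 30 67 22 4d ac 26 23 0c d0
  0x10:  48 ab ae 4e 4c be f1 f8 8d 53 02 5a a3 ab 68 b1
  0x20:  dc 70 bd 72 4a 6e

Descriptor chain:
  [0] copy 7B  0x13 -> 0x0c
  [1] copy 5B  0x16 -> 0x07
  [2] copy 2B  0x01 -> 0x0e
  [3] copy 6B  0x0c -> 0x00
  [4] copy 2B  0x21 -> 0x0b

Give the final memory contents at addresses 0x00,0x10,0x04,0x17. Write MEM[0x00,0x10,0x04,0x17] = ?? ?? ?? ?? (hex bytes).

MEM[0x00,0x10,0x04,0x17] = 4e f8 f8 f8

[0] 0x13->0x0c len=7 : 4e 4c be f1 f8 8d 53
[1] 0x16->0x07 len=5 : f1 f8 8d 53 02
[2] 0x01->0x0e len=2 : 9f 53
[3] 0x0c->0x00 len=6 : 4e 4c 9f 53 f8 8d
[4] 0x21->0x0b len=2 : 70 bd
query mem[0x00]=0x4e, mem[0x10]=0xf8, mem[0x04]=0xf8, mem[0x17]=0xf8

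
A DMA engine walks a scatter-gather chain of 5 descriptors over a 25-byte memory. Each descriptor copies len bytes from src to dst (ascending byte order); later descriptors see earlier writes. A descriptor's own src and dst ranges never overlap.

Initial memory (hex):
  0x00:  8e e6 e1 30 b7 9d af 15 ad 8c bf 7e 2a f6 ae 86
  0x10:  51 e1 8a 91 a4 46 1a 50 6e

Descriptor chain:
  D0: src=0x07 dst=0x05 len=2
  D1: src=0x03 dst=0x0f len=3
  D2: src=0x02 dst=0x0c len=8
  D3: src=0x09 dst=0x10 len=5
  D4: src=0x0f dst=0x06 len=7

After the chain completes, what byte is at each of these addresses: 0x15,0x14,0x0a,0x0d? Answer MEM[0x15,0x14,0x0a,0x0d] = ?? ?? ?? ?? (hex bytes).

  after D0: wrote 2B at 0x05 = 15ad
  after D1: wrote 3B at 0x0f = 30b715
  after D2: wrote 8B at 0x0c = e130b715ad15ad8c
  after D3: wrote 5B at 0x10 = 8cbf7ee130
  after D4: wrote 7B at 0x06 = 158cbf7ee13046
query mem[0x15]=0x46, mem[0x14]=0x30, mem[0x0a]=0xe1, mem[0x0d]=0x30

MEM[0x15,0x14,0x0a,0x0d] = 46 30 e1 30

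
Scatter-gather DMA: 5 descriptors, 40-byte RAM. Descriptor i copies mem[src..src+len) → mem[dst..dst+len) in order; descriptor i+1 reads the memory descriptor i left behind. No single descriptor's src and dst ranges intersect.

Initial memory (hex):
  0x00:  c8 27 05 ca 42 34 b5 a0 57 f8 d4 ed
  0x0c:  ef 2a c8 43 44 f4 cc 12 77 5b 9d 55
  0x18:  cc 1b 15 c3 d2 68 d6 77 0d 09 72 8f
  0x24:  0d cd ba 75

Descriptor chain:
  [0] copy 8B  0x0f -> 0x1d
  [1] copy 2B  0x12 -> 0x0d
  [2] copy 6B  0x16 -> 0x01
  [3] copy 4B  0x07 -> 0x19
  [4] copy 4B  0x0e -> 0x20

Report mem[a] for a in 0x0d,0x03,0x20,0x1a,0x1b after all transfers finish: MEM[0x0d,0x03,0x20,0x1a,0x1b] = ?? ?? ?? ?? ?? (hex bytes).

MEM[0x0d,0x03,0x20,0x1a,0x1b] = cc cc 12 57 f8

[0] 0x0f->0x1d len=8 : 43 44 f4 cc 12 77 5b 9d
[1] 0x12->0x0d len=2 : cc 12
[2] 0x16->0x01 len=6 : 9d 55 cc 1b 15 c3
[3] 0x07->0x19 len=4 : a0 57 f8 d4
[4] 0x0e->0x20 len=4 : 12 43 44 f4
query mem[0x0d]=0xcc, mem[0x03]=0xcc, mem[0x20]=0x12, mem[0x1a]=0x57, mem[0x1b]=0xf8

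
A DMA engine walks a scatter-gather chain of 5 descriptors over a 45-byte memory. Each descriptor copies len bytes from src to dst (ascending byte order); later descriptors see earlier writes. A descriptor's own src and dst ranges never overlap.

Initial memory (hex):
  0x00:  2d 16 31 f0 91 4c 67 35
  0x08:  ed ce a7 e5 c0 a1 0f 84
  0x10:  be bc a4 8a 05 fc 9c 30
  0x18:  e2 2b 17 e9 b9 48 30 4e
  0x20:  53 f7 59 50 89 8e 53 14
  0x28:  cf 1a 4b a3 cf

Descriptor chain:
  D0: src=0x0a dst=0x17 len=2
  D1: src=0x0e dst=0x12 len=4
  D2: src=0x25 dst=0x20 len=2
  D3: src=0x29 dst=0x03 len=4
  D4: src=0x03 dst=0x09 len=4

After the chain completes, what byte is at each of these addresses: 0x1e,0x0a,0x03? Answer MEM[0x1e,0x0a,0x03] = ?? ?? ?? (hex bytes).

MEM[0x1e,0x0a,0x03] = 30 4b 1a

#0 dst[0x17+2] := {0xa7,0xe5}
#1 dst[0x12+4] := {0x0f,0x84,0xbe,0xbc}
#2 dst[0x20+2] := {0x8e,0x53}
#3 dst[0x03+4] := {0x1a,0x4b,0xa3,0xcf}
#4 dst[0x09+4] := {0x1a,0x4b,0xa3,0xcf}
query mem[0x1e]=0x30, mem[0x0a]=0x4b, mem[0x03]=0x1a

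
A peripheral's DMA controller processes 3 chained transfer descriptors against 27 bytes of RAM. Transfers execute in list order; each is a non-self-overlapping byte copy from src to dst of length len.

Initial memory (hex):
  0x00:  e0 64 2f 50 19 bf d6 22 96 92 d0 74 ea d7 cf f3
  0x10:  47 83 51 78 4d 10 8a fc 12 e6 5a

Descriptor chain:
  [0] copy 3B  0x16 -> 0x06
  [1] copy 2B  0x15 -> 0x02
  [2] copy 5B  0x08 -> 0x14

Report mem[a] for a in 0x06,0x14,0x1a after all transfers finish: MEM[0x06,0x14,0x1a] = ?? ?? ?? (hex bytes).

D0: mem[0x06..0x08] <- [8a fc 12]
D1: mem[0x02..0x03] <- [10 8a]
D2: mem[0x14..0x18] <- [12 92 d0 74 ea]
query mem[0x06]=0x8a, mem[0x14]=0x12, mem[0x1a]=0x5a

MEM[0x06,0x14,0x1a] = 8a 12 5a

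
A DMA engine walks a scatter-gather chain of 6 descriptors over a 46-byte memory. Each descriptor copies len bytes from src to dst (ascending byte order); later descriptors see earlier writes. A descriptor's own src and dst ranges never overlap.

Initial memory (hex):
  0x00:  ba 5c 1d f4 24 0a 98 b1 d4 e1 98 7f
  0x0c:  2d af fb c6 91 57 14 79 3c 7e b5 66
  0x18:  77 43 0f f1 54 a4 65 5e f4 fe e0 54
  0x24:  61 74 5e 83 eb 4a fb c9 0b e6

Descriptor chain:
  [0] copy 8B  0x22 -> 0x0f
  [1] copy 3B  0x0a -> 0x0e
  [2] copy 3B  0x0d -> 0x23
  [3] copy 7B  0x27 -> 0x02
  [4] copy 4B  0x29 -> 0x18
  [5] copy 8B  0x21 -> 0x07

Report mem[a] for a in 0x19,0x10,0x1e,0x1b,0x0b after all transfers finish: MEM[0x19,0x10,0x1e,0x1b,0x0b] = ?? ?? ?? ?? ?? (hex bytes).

MEM[0x19,0x10,0x1e,0x1b,0x0b] = fb 2d 65 0b 7f

  after D0: wrote 8B at 0x0f = e05461745e83eb4a
  after D1: wrote 3B at 0x0e = 987f2d
  after D2: wrote 3B at 0x23 = af987f
  after D3: wrote 7B at 0x02 = 83eb4afbc90be6
  after D4: wrote 4B at 0x18 = 4afbc90b
  after D5: wrote 8B at 0x07 = fee0af987f5e83eb
query mem[0x19]=0xfb, mem[0x10]=0x2d, mem[0x1e]=0x65, mem[0x1b]=0x0b, mem[0x0b]=0x7f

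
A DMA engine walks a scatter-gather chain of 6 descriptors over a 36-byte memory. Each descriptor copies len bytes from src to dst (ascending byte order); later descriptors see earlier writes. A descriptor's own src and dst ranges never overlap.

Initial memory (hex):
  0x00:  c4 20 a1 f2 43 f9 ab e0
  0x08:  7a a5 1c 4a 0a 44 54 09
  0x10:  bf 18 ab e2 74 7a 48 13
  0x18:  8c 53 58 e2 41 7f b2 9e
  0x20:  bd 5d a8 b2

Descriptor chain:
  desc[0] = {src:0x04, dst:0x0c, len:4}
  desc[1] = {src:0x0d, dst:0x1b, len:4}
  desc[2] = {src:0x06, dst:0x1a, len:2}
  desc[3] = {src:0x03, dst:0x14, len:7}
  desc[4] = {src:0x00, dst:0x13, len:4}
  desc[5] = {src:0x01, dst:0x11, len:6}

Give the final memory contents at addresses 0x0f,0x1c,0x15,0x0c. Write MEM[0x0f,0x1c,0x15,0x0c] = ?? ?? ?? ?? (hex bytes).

D0: mem[0x0c..0x0f] <- [43 f9 ab e0]
D1: mem[0x1b..0x1e] <- [f9 ab e0 bf]
D2: mem[0x1a..0x1b] <- [ab e0]
D3: mem[0x14..0x1a] <- [f2 43 f9 ab e0 7a a5]
D4: mem[0x13..0x16] <- [c4 20 a1 f2]
D5: mem[0x11..0x16] <- [20 a1 f2 43 f9 ab]
query mem[0x0f]=0xe0, mem[0x1c]=0xab, mem[0x15]=0xf9, mem[0x0c]=0x43

MEM[0x0f,0x1c,0x15,0x0c] = e0 ab f9 43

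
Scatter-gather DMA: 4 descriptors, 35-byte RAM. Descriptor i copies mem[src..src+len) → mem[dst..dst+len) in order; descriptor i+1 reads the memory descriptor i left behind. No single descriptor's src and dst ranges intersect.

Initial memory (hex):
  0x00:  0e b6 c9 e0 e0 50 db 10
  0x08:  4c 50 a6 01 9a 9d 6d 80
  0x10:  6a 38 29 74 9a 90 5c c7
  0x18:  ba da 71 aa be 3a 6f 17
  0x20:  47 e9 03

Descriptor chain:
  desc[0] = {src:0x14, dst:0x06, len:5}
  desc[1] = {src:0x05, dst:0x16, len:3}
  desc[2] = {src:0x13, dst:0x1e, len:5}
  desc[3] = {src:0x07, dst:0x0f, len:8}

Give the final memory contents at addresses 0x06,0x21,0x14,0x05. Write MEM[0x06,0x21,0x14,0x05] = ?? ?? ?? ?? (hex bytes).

#0 dst[0x06+5] := {0x9a,0x90,0x5c,0xc7,0xba}
#1 dst[0x16+3] := {0x50,0x9a,0x90}
#2 dst[0x1e+5] := {0x74,0x9a,0x90,0x50,0x9a}
#3 dst[0x0f+8] := {0x90,0x5c,0xc7,0xba,0x01,0x9a,0x9d,0x6d}
query mem[0x06]=0x9a, mem[0x21]=0x50, mem[0x14]=0x9a, mem[0x05]=0x50

MEM[0x06,0x21,0x14,0x05] = 9a 50 9a 50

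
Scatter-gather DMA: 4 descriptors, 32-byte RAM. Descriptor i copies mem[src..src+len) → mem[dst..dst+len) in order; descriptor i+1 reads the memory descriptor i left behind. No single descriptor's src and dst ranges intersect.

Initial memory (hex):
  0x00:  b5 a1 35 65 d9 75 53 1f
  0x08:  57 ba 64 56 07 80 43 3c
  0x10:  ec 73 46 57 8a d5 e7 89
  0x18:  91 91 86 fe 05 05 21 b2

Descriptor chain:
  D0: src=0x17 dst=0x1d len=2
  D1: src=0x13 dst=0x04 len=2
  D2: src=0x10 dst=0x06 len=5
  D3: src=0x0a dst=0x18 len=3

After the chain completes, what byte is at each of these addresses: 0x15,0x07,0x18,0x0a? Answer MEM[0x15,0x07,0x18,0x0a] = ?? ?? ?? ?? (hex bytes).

#0 dst[0x1d+2] := {0x89,0x91}
#1 dst[0x04+2] := {0x57,0x8a}
#2 dst[0x06+5] := {0xec,0x73,0x46,0x57,0x8a}
#3 dst[0x18+3] := {0x8a,0x56,0x07}
query mem[0x15]=0xd5, mem[0x07]=0x73, mem[0x18]=0x8a, mem[0x0a]=0x8a

MEM[0x15,0x07,0x18,0x0a] = d5 73 8a 8a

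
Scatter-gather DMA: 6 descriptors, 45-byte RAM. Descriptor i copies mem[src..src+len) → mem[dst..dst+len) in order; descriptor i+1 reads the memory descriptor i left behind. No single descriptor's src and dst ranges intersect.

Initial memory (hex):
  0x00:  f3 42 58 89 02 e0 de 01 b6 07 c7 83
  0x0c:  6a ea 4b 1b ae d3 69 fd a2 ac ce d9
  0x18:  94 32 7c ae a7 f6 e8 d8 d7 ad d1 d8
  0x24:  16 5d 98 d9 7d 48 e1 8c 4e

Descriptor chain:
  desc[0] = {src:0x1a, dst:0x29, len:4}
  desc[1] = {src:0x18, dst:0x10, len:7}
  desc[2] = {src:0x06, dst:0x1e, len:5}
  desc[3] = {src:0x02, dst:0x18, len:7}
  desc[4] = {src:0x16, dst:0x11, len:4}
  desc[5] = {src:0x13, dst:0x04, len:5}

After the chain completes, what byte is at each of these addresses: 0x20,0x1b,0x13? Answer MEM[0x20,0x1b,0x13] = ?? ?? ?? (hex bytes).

[0] 0x1a->0x29 len=4 : 7c ae a7 f6
[1] 0x18->0x10 len=7 : 94 32 7c ae a7 f6 e8
[2] 0x06->0x1e len=5 : de 01 b6 07 c7
[3] 0x02->0x18 len=7 : 58 89 02 e0 de 01 b6
[4] 0x16->0x11 len=4 : e8 d9 58 89
[5] 0x13->0x04 len=5 : 58 89 f6 e8 d9
query mem[0x20]=0xb6, mem[0x1b]=0xe0, mem[0x13]=0x58

MEM[0x20,0x1b,0x13] = b6 e0 58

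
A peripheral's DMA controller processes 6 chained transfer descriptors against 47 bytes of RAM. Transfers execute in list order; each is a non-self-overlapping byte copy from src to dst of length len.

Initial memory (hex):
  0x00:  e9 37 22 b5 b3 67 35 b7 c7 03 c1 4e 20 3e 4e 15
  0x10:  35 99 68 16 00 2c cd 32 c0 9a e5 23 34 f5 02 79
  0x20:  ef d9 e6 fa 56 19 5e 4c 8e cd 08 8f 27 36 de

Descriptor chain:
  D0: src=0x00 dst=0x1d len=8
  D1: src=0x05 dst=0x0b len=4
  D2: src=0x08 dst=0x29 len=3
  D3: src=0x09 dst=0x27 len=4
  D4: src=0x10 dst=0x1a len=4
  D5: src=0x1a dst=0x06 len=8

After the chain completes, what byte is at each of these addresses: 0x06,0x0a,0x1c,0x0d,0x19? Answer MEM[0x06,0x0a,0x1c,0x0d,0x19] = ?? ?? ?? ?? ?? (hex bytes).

[0] 0x00->0x1d len=8 : e9 37 22 b5 b3 67 35 b7
[1] 0x05->0x0b len=4 : 67 35 b7 c7
[2] 0x08->0x29 len=3 : c7 03 c1
[3] 0x09->0x27 len=4 : 03 c1 67 35
[4] 0x10->0x1a len=4 : 35 99 68 16
[5] 0x1a->0x06 len=8 : 35 99 68 16 37 22 b5 b3
query mem[0x06]=0x35, mem[0x0a]=0x37, mem[0x1c]=0x68, mem[0x0d]=0xb3, mem[0x19]=0x9a

MEM[0x06,0x0a,0x1c,0x0d,0x19] = 35 37 68 b3 9a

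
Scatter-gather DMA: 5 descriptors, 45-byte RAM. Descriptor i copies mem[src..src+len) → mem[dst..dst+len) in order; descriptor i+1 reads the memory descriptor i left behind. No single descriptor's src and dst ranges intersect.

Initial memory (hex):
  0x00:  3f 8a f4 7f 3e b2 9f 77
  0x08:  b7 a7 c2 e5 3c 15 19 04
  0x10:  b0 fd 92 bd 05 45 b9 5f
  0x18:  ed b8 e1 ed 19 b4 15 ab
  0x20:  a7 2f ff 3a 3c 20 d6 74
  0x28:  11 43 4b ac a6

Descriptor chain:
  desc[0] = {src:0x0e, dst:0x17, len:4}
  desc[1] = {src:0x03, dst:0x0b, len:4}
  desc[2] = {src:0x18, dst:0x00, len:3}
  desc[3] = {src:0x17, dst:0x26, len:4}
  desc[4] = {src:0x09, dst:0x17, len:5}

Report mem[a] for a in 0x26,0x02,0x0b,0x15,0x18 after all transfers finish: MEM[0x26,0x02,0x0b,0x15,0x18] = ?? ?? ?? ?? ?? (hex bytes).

#0 dst[0x17+4] := {0x19,0x04,0xb0,0xfd}
#1 dst[0x0b+4] := {0x7f,0x3e,0xb2,0x9f}
#2 dst[0x00+3] := {0x04,0xb0,0xfd}
#3 dst[0x26+4] := {0x19,0x04,0xb0,0xfd}
#4 dst[0x17+5] := {0xa7,0xc2,0x7f,0x3e,0xb2}
query mem[0x26]=0x19, mem[0x02]=0xfd, mem[0x0b]=0x7f, mem[0x15]=0x45, mem[0x18]=0xc2

MEM[0x26,0x02,0x0b,0x15,0x18] = 19 fd 7f 45 c2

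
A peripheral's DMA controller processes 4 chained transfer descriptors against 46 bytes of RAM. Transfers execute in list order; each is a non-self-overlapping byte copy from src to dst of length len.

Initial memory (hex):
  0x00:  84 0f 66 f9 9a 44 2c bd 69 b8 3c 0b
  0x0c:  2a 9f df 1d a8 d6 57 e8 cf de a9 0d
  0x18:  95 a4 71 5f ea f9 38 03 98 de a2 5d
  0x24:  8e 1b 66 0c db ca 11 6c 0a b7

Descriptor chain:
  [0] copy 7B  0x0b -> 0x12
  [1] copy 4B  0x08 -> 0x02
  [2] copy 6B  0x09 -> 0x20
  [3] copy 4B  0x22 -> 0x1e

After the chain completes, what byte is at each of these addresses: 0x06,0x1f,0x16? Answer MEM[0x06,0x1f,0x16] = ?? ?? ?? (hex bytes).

D0: mem[0x12..0x18] <- [0b 2a 9f df 1d a8 d6]
D1: mem[0x02..0x05] <- [69 b8 3c 0b]
D2: mem[0x20..0x25] <- [b8 3c 0b 2a 9f df]
D3: mem[0x1e..0x21] <- [0b 2a 9f df]
query mem[0x06]=0x2c, mem[0x1f]=0x2a, mem[0x16]=0x1d

MEM[0x06,0x1f,0x16] = 2c 2a 1d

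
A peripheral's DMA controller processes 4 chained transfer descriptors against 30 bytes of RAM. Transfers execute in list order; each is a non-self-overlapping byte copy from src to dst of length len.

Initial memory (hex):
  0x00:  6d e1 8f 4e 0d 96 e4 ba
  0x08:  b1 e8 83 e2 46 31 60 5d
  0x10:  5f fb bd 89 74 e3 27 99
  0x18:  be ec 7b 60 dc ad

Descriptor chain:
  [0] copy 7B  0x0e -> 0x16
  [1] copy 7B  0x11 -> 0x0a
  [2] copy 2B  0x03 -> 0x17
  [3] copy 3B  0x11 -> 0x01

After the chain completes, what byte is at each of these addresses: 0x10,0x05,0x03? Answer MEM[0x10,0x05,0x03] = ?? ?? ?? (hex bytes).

MEM[0x10,0x05,0x03] = 5d 96 89

D0: mem[0x16..0x1c] <- [60 5d 5f fb bd 89 74]
D1: mem[0x0a..0x10] <- [fb bd 89 74 e3 60 5d]
D2: mem[0x17..0x18] <- [4e 0d]
D3: mem[0x01..0x03] <- [fb bd 89]
query mem[0x10]=0x5d, mem[0x05]=0x96, mem[0x03]=0x89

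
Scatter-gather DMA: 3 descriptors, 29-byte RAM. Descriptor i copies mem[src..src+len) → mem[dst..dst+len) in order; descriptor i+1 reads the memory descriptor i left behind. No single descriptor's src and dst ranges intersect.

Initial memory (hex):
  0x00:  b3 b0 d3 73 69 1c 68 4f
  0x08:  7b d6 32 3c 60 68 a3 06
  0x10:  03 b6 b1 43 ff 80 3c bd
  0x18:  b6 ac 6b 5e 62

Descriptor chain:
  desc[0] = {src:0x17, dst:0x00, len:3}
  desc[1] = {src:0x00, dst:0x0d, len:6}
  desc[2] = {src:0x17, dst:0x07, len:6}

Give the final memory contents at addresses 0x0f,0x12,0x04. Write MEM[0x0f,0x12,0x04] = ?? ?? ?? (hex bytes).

[0] 0x17->0x00 len=3 : bd b6 ac
[1] 0x00->0x0d len=6 : bd b6 ac 73 69 1c
[2] 0x17->0x07 len=6 : bd b6 ac 6b 5e 62
query mem[0x0f]=0xac, mem[0x12]=0x1c, mem[0x04]=0x69

MEM[0x0f,0x12,0x04] = ac 1c 69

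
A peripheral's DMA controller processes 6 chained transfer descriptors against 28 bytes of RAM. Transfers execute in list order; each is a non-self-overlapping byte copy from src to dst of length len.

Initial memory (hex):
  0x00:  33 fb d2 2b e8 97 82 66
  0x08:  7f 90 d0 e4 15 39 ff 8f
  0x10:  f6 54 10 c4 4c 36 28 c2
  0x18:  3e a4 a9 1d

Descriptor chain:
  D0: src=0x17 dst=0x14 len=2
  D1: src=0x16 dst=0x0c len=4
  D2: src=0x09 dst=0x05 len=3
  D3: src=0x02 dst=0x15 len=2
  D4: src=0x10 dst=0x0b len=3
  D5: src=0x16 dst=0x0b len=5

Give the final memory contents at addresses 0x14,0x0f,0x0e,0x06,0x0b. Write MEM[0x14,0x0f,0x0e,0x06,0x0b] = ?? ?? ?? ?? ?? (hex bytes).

MEM[0x14,0x0f,0x0e,0x06,0x0b] = c2 a9 a4 d0 2b

[0] 0x17->0x14 len=2 : c2 3e
[1] 0x16->0x0c len=4 : 28 c2 3e a4
[2] 0x09->0x05 len=3 : 90 d0 e4
[3] 0x02->0x15 len=2 : d2 2b
[4] 0x10->0x0b len=3 : f6 54 10
[5] 0x16->0x0b len=5 : 2b c2 3e a4 a9
query mem[0x14]=0xc2, mem[0x0f]=0xa9, mem[0x0e]=0xa4, mem[0x06]=0xd0, mem[0x0b]=0x2b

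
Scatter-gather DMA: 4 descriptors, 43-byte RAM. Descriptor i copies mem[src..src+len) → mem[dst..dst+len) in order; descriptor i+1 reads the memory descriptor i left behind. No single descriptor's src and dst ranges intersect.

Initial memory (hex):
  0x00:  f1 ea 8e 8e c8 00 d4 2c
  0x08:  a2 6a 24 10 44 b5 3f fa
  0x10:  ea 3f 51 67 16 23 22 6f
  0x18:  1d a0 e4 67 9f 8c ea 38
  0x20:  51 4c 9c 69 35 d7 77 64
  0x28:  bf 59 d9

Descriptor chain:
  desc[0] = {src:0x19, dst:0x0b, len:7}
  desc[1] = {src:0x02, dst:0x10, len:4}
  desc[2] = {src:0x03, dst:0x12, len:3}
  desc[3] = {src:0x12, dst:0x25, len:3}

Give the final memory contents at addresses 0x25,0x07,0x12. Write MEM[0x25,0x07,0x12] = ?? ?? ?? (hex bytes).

D0: mem[0x0b..0x11] <- [a0 e4 67 9f 8c ea 38]
D1: mem[0x10..0x13] <- [8e 8e c8 00]
D2: mem[0x12..0x14] <- [8e c8 00]
D3: mem[0x25..0x27] <- [8e c8 00]
query mem[0x25]=0x8e, mem[0x07]=0x2c, mem[0x12]=0x8e

MEM[0x25,0x07,0x12] = 8e 2c 8e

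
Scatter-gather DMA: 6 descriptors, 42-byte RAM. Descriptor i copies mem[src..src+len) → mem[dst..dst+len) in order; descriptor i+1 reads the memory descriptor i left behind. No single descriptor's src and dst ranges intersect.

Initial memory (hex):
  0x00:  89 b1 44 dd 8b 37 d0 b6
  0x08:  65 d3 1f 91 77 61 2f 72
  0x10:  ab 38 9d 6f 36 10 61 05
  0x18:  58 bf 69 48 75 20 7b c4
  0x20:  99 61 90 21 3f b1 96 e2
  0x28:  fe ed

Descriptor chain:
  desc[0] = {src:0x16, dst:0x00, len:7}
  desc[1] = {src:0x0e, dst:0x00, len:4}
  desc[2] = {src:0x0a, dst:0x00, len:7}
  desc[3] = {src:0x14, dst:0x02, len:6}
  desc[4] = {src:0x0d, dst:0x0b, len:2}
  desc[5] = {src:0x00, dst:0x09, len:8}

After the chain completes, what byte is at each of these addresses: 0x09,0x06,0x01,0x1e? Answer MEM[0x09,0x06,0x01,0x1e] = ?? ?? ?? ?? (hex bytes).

MEM[0x09,0x06,0x01,0x1e] = 1f 58 91 7b

[0] 0x16->0x00 len=7 : 61 05 58 bf 69 48 75
[1] 0x0e->0x00 len=4 : 2f 72 ab 38
[2] 0x0a->0x00 len=7 : 1f 91 77 61 2f 72 ab
[3] 0x14->0x02 len=6 : 36 10 61 05 58 bf
[4] 0x0d->0x0b len=2 : 61 2f
[5] 0x00->0x09 len=8 : 1f 91 36 10 61 05 58 bf
query mem[0x09]=0x1f, mem[0x06]=0x58, mem[0x01]=0x91, mem[0x1e]=0x7b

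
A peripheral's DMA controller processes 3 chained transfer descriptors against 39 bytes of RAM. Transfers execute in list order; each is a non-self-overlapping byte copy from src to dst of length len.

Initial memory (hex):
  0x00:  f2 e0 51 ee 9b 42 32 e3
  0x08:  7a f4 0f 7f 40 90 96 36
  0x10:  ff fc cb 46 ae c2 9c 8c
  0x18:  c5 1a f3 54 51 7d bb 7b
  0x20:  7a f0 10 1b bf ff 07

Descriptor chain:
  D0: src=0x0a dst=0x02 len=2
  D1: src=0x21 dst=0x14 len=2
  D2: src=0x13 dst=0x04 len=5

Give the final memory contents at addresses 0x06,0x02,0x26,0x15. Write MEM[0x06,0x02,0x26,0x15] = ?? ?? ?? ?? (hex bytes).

MEM[0x06,0x02,0x26,0x15] = 10 0f 07 10

D0: mem[0x02..0x03] <- [0f 7f]
D1: mem[0x14..0x15] <- [f0 10]
D2: mem[0x04..0x08] <- [46 f0 10 9c 8c]
query mem[0x06]=0x10, mem[0x02]=0x0f, mem[0x26]=0x07, mem[0x15]=0x10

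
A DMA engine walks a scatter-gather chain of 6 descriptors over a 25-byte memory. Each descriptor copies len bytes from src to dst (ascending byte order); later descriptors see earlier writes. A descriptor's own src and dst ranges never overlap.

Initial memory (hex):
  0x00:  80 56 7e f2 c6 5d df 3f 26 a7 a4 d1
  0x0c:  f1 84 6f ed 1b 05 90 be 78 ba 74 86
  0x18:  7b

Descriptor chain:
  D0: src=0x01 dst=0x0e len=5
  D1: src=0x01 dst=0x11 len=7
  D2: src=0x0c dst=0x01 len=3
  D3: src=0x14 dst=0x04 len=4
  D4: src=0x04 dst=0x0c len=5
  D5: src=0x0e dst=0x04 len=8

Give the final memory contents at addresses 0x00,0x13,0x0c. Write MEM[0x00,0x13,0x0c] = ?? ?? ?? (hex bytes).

MEM[0x00,0x13,0x0c] = 80 f2 c6

#0 dst[0x0e+5] := {0x56,0x7e,0xf2,0xc6,0x5d}
#1 dst[0x11+7] := {0x56,0x7e,0xf2,0xc6,0x5d,0xdf,0x3f}
#2 dst[0x01+3] := {0xf1,0x84,0x56}
#3 dst[0x04+4] := {0xc6,0x5d,0xdf,0x3f}
#4 dst[0x0c+5] := {0xc6,0x5d,0xdf,0x3f,0x26}
#5 dst[0x04+8] := {0xdf,0x3f,0x26,0x56,0x7e,0xf2,0xc6,0x5d}
query mem[0x00]=0x80, mem[0x13]=0xf2, mem[0x0c]=0xc6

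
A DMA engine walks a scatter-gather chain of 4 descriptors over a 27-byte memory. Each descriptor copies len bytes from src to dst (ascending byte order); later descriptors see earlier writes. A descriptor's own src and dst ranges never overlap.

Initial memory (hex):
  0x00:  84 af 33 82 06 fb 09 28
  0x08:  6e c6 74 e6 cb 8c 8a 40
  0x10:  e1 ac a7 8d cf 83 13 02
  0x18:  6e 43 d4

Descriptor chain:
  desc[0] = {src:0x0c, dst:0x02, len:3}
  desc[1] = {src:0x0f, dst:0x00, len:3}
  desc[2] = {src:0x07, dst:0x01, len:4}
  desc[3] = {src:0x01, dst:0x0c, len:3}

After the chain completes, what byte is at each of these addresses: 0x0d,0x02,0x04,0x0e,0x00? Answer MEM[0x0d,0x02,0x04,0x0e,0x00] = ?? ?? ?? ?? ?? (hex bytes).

MEM[0x0d,0x02,0x04,0x0e,0x00] = 6e 6e 74 c6 40

#0 dst[0x02+3] := {0xcb,0x8c,0x8a}
#1 dst[0x00+3] := {0x40,0xe1,0xac}
#2 dst[0x01+4] := {0x28,0x6e,0xc6,0x74}
#3 dst[0x0c+3] := {0x28,0x6e,0xc6}
query mem[0x0d]=0x6e, mem[0x02]=0x6e, mem[0x04]=0x74, mem[0x0e]=0xc6, mem[0x00]=0x40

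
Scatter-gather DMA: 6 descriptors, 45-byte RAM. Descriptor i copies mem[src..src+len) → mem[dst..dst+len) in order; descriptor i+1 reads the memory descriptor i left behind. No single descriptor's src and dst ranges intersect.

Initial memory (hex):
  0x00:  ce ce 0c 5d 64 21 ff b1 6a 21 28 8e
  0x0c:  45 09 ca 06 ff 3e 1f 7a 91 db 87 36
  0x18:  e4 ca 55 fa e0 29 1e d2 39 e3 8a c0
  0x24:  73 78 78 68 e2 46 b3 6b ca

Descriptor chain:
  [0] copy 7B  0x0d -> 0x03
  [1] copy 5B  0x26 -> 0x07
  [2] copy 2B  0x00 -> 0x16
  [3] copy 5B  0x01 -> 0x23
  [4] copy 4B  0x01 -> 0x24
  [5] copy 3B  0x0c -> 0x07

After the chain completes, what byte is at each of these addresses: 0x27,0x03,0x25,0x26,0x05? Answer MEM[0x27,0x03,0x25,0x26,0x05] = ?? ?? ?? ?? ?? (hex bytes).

D0: mem[0x03..0x09] <- [09 ca 06 ff 3e 1f 7a]
D1: mem[0x07..0x0b] <- [78 68 e2 46 b3]
D2: mem[0x16..0x17] <- [ce ce]
D3: mem[0x23..0x27] <- [ce 0c 09 ca 06]
D4: mem[0x24..0x27] <- [ce 0c 09 ca]
D5: mem[0x07..0x09] <- [45 09 ca]
query mem[0x27]=0xca, mem[0x03]=0x09, mem[0x25]=0x0c, mem[0x26]=0x09, mem[0x05]=0x06

MEM[0x27,0x03,0x25,0x26,0x05] = ca 09 0c 09 06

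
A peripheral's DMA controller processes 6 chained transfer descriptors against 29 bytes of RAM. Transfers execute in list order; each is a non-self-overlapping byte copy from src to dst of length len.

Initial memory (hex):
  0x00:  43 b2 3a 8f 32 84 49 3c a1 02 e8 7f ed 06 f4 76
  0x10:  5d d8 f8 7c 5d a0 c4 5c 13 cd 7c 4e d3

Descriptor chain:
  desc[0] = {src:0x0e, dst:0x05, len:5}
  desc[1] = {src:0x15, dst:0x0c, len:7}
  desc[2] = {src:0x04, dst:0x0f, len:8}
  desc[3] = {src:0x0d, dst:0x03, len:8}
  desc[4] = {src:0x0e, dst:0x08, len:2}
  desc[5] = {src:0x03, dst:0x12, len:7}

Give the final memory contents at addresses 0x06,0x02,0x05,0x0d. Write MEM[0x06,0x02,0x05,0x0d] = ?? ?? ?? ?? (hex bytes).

#0 dst[0x05+5] := {0xf4,0x76,0x5d,0xd8,0xf8}
#1 dst[0x0c+7] := {0xa0,0xc4,0x5c,0x13,0xcd,0x7c,0x4e}
#2 dst[0x0f+8] := {0x32,0xf4,0x76,0x5d,0xd8,0xf8,0xe8,0x7f}
#3 dst[0x03+8] := {0xc4,0x5c,0x32,0xf4,0x76,0x5d,0xd8,0xf8}
#4 dst[0x08+2] := {0x5c,0x32}
#5 dst[0x12+7] := {0xc4,0x5c,0x32,0xf4,0x76,0x5c,0x32}
query mem[0x06]=0xf4, mem[0x02]=0x3a, mem[0x05]=0x32, mem[0x0d]=0xc4

MEM[0x06,0x02,0x05,0x0d] = f4 3a 32 c4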